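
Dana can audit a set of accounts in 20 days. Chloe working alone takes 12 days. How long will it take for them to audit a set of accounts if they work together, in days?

15/2 days

With two workers the combined time is the product over the sum: 20·12/(20+12) = 240/32 = 15/2 days.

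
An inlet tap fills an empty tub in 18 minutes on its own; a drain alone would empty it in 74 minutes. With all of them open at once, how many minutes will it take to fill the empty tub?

333/14 minutes

Net rate = 1/18 − 1/74 = (37 − 9)/666 = 28/666 = 14/333 per minute.
Filling time = 1 ÷ (14/333) = 333/14 minutes.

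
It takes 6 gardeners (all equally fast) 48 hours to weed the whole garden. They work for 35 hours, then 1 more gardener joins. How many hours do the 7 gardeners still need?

One gardener does 1/288 of the job per hour.
After 35 hours with 6 gardeners, 35/48 is done (13/48 left).
With 7 gardeners the rate is 7/288, so the rest takes 13/48 ÷ 7/288 = 78/7 hours.

78/7 hours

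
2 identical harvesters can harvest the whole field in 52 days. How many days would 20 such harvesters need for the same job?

Total work is 2·52 = 104 harvester-days.
With 20 harvesters: 104/20 = 26/5 days.

26/5 days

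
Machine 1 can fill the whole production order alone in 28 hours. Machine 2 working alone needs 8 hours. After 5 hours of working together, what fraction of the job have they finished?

45/56

Combined rate: 1/28 + 1/8 = (2 + 7)/56 = 9/56 per hour.
In 5 hours they complete 5·9/56 = 45/56 of the job.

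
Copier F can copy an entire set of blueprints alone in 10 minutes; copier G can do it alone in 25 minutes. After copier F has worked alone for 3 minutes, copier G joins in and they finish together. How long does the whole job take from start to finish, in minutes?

In 3 minutes copier F does 3/10 of the job, leaving 7/10.
Copier F and copier G together work at 7/50 per minute, so finishing takes 7/10 ÷ 7/50 = 5 minutes.
Total time = 3 + 5 = 8 minutes.

8 minutes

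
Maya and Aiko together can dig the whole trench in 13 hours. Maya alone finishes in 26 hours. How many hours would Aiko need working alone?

26 hours

Combined rate is 1/13 per hour.
Known contribution: 1/26 per hour.
So Aiko's rate is 1/13 − 1/26 = 1/26, meaning 26 hours alone.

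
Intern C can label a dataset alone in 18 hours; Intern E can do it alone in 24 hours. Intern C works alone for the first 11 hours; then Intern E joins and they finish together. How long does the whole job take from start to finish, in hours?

In 11 hours Intern C does 11/18 of the job, leaving 7/18.
Intern C and Intern E together work at 7/72 per hour, so finishing takes 7/18 ÷ 7/72 = 4 hours.
Total time = 11 + 4 = 15 hours.

15 hours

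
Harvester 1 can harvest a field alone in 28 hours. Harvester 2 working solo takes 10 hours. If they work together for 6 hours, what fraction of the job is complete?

Combined rate: 1/28 + 1/10 = (5 + 14)/140 = 19/140 per hour.
In 6 hours they complete 6·19/140 = 57/70 of the job.

57/70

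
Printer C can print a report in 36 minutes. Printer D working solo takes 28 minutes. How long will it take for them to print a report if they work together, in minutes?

Combined rate: 1/36 + 1/28 = (7 + 9)/252 = 16/252 = 4/63 per minute.
Time = 1 ÷ (4/63) = 63/4 minutes.

63/4 minutes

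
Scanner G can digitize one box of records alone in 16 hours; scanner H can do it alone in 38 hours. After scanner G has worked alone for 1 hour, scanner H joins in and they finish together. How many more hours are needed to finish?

95/9 hours

In 1 hour scanner G does 1/16 of the job, leaving 15/16.
Scanner G and scanner H together work at 27/304 per hour, so finishing takes 15/16 ÷ 27/304 = 95/9 hours.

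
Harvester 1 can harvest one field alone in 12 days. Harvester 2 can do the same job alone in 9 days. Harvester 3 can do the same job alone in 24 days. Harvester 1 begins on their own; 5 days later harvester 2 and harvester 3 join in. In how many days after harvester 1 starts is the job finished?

127/17 days

In the first 5 days harvester 1 alone does 5/12 of the job, leaving 7/12.
Once everyone is working, combined rate: 1/12 + 1/9 + 1/24 = (6 + 8 + 3)/72 = 17/72 per day.
Remaining 7/12 at 17/72 per day takes 42/17 days.
Total from the start = 5 + 42/17 = 127/17 days.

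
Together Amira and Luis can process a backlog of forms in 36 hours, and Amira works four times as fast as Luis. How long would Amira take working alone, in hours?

45 hours

Let Luis's rate be r; then Amira's rate is 4r, so together (4 + 1)r = 5r = 1/36.
Thus r = 1/180 per hour.
Luis alone: 180 hours; Amira alone: 45 hours.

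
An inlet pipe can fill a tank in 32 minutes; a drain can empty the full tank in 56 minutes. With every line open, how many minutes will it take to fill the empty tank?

Net rate = 1/32 − 1/56 = (7 − 4)/224 = 3/224 per minute.
Filling time = 1 ÷ (3/224) = 224/3 minutes.

224/3 minutes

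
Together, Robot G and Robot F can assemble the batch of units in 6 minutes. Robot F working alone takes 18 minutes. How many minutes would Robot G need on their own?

9 minutes

Combined rate is 1/6 per minute.
Known contribution: 1/18 per minute.
So Robot G's rate is 1/6 − 1/18 = 1/9, meaning 9 minutes alone.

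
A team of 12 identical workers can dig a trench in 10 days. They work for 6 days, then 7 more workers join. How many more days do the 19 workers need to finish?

48/19 days

One worker does 1/120 of the job per day.
After 6 days with 12 workers, 3/5 is done (2/5 left).
With 19 workers the rate is 19/120, so the rest takes 2/5 ÷ 19/120 = 48/19 days.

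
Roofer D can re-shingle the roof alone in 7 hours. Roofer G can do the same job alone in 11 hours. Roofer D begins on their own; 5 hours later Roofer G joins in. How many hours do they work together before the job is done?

In the first 5 hours Roofer D alone does 5/7 of the job, leaving 2/7.
Once everyone is working, combined rate: 1/7 + 1/11 = (11 + 7)/77 = 18/77 per hour.
Remaining 2/7 at 18/77 per hour takes 11/9 hours.

11/9 hours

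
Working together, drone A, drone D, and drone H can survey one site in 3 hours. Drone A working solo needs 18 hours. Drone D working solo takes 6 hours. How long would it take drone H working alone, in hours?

Combined rate is 1/3 per hour.
Known contribution: 1/18 + 1/6 = (1 + 3)/18 = 4/18 = 2/9 per hour.
So drone H's rate is 1/3 − 2/9 = 1/9, meaning 9 hours alone.

9 hours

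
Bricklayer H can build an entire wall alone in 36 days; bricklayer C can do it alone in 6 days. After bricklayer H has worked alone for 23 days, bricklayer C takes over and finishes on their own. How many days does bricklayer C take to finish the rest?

13/6 days

In 23 days bricklayer H does 23/36 of the job, leaving 13/36.
Bricklayer C works at 1/6 per day, so finishing takes 13/36 ÷ 1/6 = 13/6 days.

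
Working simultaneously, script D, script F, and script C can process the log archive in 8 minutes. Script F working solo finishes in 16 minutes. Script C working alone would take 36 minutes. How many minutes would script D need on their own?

144/5 minutes

Combined rate is 1/8 per minute.
Known contribution: 1/16 + 1/36 = (9 + 4)/144 = 13/144 per minute.
So script D's rate is 1/8 − 13/144 = 5/144, meaning 144/5 minutes alone.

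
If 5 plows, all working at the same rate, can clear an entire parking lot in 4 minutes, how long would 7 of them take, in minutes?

Total work is 5·4 = 20 plow-minutes.
With 7 plows: 20/7 minutes.

20/7 minutes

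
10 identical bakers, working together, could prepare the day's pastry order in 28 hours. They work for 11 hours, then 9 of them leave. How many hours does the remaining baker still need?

170 hours

One baker does 1/280 of the job per hour.
After 11 hours with 10 bakers, 11/28 is done (17/28 left).
With 1 baker the rate is 1/280, so the rest takes 17/28 ÷ 1/280 = 170 hours.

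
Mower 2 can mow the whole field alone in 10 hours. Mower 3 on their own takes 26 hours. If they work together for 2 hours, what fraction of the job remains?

47/65

Combined rate: 1/10 + 1/26 = (13 + 5)/130 = 18/130 = 9/65 per hour.
In 2 hours they complete 2·9/65 = 18/65 of the job.
So 47/65 remains.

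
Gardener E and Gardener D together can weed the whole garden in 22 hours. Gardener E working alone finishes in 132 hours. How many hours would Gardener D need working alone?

Combined rate is 1/22 per hour.
Known contribution: 1/132 per hour.
So Gardener D's rate is 1/22 − 1/132 = 5/132, meaning 132/5 hours alone.

132/5 hours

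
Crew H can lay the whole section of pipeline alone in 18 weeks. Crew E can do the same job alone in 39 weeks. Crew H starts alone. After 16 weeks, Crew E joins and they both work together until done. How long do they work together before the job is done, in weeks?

In the first 16 weeks Crew H alone does 16/18 = 8/9 of the job, leaving 1/9.
Once everyone is working, combined rate: 1/18 + 1/39 = (13 + 6)/234 = 19/234 per week.
Remaining 1/9 at 19/234 per week takes 26/19 weeks.

26/19 weeks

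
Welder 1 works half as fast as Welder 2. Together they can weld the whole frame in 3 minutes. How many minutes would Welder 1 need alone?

Let Welder 2's rate be r; then Welder 1's rate is (1/2)r, so together (1/2 + 1)r = (3/2)r = 1/3.
Thus r = 2/9 per minute.
Welder 2 alone: 9/2 minutes; Welder 1 alone: 9 minutes.

9 minutes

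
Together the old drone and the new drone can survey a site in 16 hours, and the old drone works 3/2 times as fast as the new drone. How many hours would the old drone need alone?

Let the new drone's rate be r; then the old drone's rate is (3/2)r, so together (3/2 + 1)r = (5/2)r = 1/16.
Thus r = 1/40 per hour.
The new drone alone: 40 hours; the old drone alone: 80/3 hours.

80/3 hours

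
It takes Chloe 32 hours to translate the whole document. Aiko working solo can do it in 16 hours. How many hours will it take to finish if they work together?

Combined rate: 1/32 + 1/16 = (1 + 2)/32 = 3/32 per hour.
Time = 1 ÷ (3/32) = 32/3 hours.

32/3 hours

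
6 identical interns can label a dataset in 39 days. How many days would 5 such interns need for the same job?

234/5 days

Total work is 6·39 = 234 intern-days.
With 5 interns: 234/5 days.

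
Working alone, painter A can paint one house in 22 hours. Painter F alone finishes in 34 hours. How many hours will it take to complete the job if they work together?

Combined rate: 1/22 + 1/34 = (17 + 11)/374 = 28/374 = 14/187 per hour.
Time = 1 ÷ (14/187) = 187/14 hours.

187/14 hours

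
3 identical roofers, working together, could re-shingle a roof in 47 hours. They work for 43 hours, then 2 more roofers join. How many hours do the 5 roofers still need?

12/5 hours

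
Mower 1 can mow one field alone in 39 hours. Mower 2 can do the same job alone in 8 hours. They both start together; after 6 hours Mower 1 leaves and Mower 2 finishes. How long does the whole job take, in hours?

In the first 6 hours the combined rate is 47/312, so 47/52 of the job is done, leaving 5/52.
After Mower 1 leaves the rate is 1/8 per hour; the remaining 5/52 takes 10/13 hours.
Total = 6 + 10/13 = 88/13 hours.

88/13 hours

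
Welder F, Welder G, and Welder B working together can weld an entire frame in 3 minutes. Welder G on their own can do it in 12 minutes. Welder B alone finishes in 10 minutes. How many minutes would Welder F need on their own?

20/3 minutes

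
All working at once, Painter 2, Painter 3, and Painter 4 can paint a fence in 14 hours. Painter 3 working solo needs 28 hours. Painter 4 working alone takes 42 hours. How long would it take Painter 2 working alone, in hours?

Combined rate is 1/14 per hour.
Known contribution: 1/28 + 1/42 = (3 + 2)/84 = 5/84 per hour.
So Painter 2's rate is 1/14 − 5/84 = 1/84, meaning 84 hours alone.

84 hours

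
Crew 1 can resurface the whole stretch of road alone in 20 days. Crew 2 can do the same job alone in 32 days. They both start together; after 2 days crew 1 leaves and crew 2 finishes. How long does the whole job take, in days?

144/5 days

In the first 2 days the combined rate is 13/160, so 13/80 of the job is done, leaving 67/80.
After crew 1 leaves the rate is 1/32 per day; the remaining 67/80 takes 134/5 days.
Total = 2 + 134/5 = 144/5 days.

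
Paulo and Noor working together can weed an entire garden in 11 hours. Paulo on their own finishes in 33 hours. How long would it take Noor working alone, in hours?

Combined rate is 1/11 per hour.
Known contribution: 1/33 per hour.
So Noor's rate is 1/11 − 1/33 = 2/33, meaning 33/2 hours alone.

33/2 hours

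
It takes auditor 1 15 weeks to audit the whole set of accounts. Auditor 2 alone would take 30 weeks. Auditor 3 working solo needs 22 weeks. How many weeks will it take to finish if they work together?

55/8 weeks

Combined rate: 1/15 + 1/30 + 1/22 = (22 + 11 + 15)/330 = 48/330 = 8/55 per week.
Time = 1 ÷ (8/55) = 55/8 weeks.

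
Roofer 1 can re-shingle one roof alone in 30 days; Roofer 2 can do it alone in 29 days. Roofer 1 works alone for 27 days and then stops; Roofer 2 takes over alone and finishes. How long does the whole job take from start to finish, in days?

In 27 days Roofer 1 does 27/30 = 9/10 of the job, leaving 1/10.
Roofer 2 works at 1/29 per day, so finishing takes 1/10 ÷ 1/29 = 29/10 days.
Total time = 27 + 29/10 = 299/10 days.

299/10 days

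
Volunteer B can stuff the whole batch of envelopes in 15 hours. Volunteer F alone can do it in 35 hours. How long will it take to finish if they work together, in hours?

21/2 hours

With two workers the combined time is the product over the sum: 15·35/(15+35) = 525/50 = 21/2 hours.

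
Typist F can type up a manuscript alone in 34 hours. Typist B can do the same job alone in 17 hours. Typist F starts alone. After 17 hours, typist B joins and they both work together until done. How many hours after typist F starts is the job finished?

In the first 17 hours typist F alone does 17/34 = 1/2 of the job, leaving 1/2.
Once everyone is working, combined rate: 1/34 + 1/17 = (1 + 2)/34 = 3/34 per hour.
Remaining 1/2 at 3/34 per hour takes 17/3 hours.
Total from the start = 17 + 17/3 = 68/3 hours.

68/3 hours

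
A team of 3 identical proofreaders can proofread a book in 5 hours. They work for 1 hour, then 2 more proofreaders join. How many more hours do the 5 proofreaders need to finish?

12/5 hours

One proofreader does 1/15 of the job per hour.
After 1 hour with 3 proofreaders, 1/5 is done (4/5 left).
With 5 proofreaders the rate is 5/15 = 1/3, so the rest takes 4/5 ÷ 1/3 = 12/5 hours.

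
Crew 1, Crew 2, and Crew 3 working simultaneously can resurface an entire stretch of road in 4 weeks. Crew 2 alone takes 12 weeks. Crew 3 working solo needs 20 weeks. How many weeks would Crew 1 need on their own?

60/7 weeks

Combined rate is 1/4 per week.
Known contribution: 1/12 + 1/20 = (5 + 3)/60 = 8/60 = 2/15 per week.
So Crew 1's rate is 1/4 − 2/15 = 7/60, meaning 60/7 weeks alone.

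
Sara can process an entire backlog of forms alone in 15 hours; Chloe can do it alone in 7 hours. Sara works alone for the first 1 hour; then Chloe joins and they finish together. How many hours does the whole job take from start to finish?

In 1 hour Sara does 1/15 of the job, leaving 14/15.
Sara and Chloe together work at 22/105 per hour, so finishing takes 14/15 ÷ 22/105 = 49/11 hours.
Total time = 1 + 49/11 = 60/11 hours.

60/11 hours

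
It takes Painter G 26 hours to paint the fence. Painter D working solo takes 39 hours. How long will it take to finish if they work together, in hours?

Combined rate: 1/26 + 1/39 = (3 + 2)/78 = 5/78 per hour.
Time = 1 ÷ (5/78) = 78/5 hours.

78/5 hours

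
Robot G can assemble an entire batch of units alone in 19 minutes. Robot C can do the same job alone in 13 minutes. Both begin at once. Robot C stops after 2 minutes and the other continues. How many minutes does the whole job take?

In the first 2 minutes the combined rate is 32/247, so 64/247 of the job is done, leaving 183/247.
After Robot C leaves the rate is 1/19 per minute; the remaining 183/247 takes 183/13 minutes.
Total = 2 + 183/13 = 209/13 minutes.

209/13 minutes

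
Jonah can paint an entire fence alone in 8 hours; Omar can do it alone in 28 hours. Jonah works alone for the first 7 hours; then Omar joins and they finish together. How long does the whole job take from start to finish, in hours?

70/9 hours

In 7 hours Jonah does 7/8 of the job, leaving 1/8.
Jonah and Omar together work at 9/56 per hour, so finishing takes 1/8 ÷ 9/56 = 7/9 hours.
Total time = 7 + 7/9 = 70/9 hours.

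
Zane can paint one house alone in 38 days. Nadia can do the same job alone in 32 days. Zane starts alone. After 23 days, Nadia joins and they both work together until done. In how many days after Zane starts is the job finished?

209/7 days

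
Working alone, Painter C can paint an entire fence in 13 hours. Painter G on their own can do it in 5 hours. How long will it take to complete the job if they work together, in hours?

Combined rate: 1/13 + 1/5 = (5 + 13)/65 = 18/65 per hour.
Time = 1 ÷ (18/65) = 65/18 hours.

65/18 hours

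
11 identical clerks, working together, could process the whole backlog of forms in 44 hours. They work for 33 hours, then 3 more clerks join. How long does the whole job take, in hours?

One clerk does 1/484 of the job per hour.
After 33 hours with 11 clerks, 3/4 is done (1/4 left).
With 14 clerks the rate is 14/484 = 7/242, so the rest takes 1/4 ÷ 7/242 = 121/14 hours.
Total = 33 + 121/14 = 583/14 hours.

583/14 hours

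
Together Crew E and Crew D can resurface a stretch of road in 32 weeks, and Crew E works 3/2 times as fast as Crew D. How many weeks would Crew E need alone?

160/3 weeks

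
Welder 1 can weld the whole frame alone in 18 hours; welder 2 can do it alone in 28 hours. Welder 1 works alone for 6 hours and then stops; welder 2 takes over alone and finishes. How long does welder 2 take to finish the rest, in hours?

In 6 hours welder 1 does 6/18 = 1/3 of the job, leaving 2/3.
Welder 2 works at 1/28 per hour, so finishing takes 2/3 ÷ 1/28 = 56/3 hours.

56/3 hours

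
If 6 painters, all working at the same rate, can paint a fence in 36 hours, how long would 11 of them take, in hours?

216/11 hours

Total work is 6·36 = 216 painter-hours.
With 11 painters: 216/11 hours.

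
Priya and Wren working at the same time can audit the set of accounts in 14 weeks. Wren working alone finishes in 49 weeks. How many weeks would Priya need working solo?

98/5 weeks

Combined rate is 1/14 per week.
Known contribution: 1/49 per week.
So Priya's rate is 1/14 − 1/49 = 5/98, meaning 98/5 weeks alone.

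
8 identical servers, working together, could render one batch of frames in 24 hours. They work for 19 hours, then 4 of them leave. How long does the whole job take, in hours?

29 hours

One server does 1/192 of the job per hour.
After 19 hours with 8 servers, 19/24 is done (5/24 left).
With 4 servers the rate is 4/192 = 1/48, so the rest takes 5/24 ÷ 1/48 = 10 hours.
Total = 19 + 10 = 29 hours.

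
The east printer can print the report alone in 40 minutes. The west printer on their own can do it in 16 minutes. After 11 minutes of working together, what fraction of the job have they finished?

77/80

Combined rate: 1/40 + 1/16 = (2 + 5)/80 = 7/80 per minute.
In 11 minutes they complete 11·7/80 = 77/80 of the job.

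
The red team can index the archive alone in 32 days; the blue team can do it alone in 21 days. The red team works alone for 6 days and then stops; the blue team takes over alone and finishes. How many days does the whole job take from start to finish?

In 6 days the red team does 6/32 = 3/16 of the job, leaving 13/16.
The blue team works at 1/21 per day, so finishing takes 13/16 ÷ 1/21 = 273/16 days.
Total time = 6 + 273/16 = 369/16 days.

369/16 days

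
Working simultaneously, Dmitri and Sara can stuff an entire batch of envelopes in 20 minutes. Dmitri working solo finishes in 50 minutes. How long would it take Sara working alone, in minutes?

Combined rate is 1/20 per minute.
Known contribution: 1/50 per minute.
So Sara's rate is 1/20 − 1/50 = 3/100, meaning 100/3 minutes alone.

100/3 minutes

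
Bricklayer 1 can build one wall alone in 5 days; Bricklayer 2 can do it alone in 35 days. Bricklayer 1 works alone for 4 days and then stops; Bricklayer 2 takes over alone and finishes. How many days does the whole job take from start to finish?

In 4 days Bricklayer 1 does 4/5 of the job, leaving 1/5.
Bricklayer 2 works at 1/35 per day, so finishing takes 1/5 ÷ 1/35 = 7 days.
Total time = 4 + 7 = 11 days.

11 days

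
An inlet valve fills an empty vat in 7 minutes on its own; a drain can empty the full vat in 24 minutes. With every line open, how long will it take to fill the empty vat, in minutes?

168/17 minutes

Net rate = 1/7 − 1/24 = (24 − 7)/168 = 17/168 per minute.
Filling time = 1 ÷ (17/168) = 168/17 minutes.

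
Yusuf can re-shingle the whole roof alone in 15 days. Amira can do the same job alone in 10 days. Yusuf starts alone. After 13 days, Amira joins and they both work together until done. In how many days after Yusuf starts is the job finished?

In the first 13 days Yusuf alone does 13/15 of the job, leaving 2/15.
Once everyone is working, combined rate: 1/15 + 1/10 = (2 + 3)/30 = 5/30 = 1/6 per day.
Remaining 2/15 at 1/6 per day takes 4/5 days.
Total from the start = 13 + 4/5 = 69/5 days.

69/5 days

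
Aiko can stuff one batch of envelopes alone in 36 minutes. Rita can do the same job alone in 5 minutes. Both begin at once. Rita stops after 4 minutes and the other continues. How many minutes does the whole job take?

36/5 minutes

In the first 4 minutes the combined rate is 41/180, so 41/45 of the job is done, leaving 4/45.
After Rita leaves the rate is 1/36 per minute; the remaining 4/45 takes 16/5 minutes.
Total = 4 + 16/5 = 36/5 minutes.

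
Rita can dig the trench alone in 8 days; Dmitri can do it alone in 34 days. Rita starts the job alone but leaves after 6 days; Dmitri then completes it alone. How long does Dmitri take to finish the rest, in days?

17/2 days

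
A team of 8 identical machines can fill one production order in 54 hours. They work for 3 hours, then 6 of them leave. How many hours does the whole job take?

207 hours

One machine does 1/432 of the job per hour.
After 3 hours with 8 machines, 1/18 is done (17/18 left).
With 2 machines the rate is 2/432 = 1/216, so the rest takes 17/18 ÷ 1/216 = 204 hours.
Total = 3 + 204 = 207 hours.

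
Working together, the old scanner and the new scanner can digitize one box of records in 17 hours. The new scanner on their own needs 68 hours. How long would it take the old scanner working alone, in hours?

Combined rate is 1/17 per hour.
Known contribution: 1/68 per hour.
So the old scanner's rate is 1/17 − 1/68 = 3/68, meaning 68/3 hours alone.

68/3 hours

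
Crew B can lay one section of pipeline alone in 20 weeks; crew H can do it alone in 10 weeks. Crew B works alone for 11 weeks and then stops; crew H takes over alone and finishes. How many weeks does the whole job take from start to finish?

31/2 weeks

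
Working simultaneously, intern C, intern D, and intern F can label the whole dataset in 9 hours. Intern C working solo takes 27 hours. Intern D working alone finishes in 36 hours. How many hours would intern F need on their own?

Combined rate is 1/9 per hour.
Known contribution: 1/27 + 1/36 = (4 + 3)/108 = 7/108 per hour.
So intern F's rate is 1/9 − 7/108 = 5/108, meaning 108/5 hours alone.

108/5 hours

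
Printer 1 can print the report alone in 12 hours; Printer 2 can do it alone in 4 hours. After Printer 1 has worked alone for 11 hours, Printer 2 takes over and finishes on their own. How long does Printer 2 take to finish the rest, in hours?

In 11 hours Printer 1 does 11/12 of the job, leaving 1/12.
Printer 2 works at 1/4 per hour, so finishing takes 1/12 ÷ 1/4 = 1/3 hours.

1/3 hours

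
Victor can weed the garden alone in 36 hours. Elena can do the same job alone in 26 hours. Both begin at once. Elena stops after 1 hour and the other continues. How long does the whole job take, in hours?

In the first 1 hour the combined rate is 31/468, so 31/468 of the job is done, leaving 437/468.
After Elena leaves the rate is 1/36 per hour; the remaining 437/468 takes 437/13 hours.
Total = 1 + 437/13 = 450/13 hours.

450/13 hours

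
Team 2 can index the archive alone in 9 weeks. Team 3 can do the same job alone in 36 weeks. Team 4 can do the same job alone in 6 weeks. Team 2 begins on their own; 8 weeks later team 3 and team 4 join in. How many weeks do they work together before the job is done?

4/11 weeks

In the first 8 weeks team 2 alone does 8/9 of the job, leaving 1/9.
Once everyone is working, combined rate: 1/9 + 1/36 + 1/6 = (4 + 1 + 6)/36 = 11/36 per week.
Remaining 1/9 at 11/36 per week takes 4/11 weeks.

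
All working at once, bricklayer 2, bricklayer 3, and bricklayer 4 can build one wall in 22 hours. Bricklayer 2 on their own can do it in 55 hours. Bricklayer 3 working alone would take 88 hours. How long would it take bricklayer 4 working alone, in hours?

440/7 hours

Combined rate is 1/22 per hour.
Known contribution: 1/55 + 1/88 = (8 + 5)/440 = 13/440 per hour.
So bricklayer 4's rate is 1/22 − 13/440 = 7/440, meaning 440/7 hours alone.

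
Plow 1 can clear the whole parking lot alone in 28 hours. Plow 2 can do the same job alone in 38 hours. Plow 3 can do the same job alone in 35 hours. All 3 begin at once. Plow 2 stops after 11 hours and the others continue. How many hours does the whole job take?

210/19 hours

In the first 11 hours the combined rate is 241/2660, so 2651/2660 of the job is done, leaving 9/2660.
After Plow 2 leaves the rate is 9/140 per hour; the remaining 9/2660 takes 1/19 hours.
Total = 11 + 1/19 = 210/19 hours.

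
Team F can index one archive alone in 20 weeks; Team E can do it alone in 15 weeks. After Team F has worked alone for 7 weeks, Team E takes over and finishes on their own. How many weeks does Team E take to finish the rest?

39/4 weeks

In 7 weeks Team F does 7/20 of the job, leaving 13/20.
Team E works at 1/15 per week, so finishing takes 13/20 ÷ 1/15 = 39/4 weeks.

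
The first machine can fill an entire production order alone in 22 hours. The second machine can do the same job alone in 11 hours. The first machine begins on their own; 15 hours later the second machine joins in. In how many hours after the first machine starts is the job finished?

52/3 hours

In the first 15 hours the first machine alone does 15/22 of the job, leaving 7/22.
Once everyone is working, combined rate: 1/22 + 1/11 = (1 + 2)/22 = 3/22 per hour.
Remaining 7/22 at 3/22 per hour takes 7/3 hours.
Total from the start = 15 + 7/3 = 52/3 hours.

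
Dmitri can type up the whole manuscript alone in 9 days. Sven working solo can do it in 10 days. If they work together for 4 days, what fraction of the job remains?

Combined rate: 1/9 + 1/10 = (10 + 9)/90 = 19/90 per day.
In 4 days they complete 4·19/90 = 38/45 of the job.
So 7/45 remains.

7/45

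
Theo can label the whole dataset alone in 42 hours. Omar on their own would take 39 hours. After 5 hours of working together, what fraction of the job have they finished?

Combined rate: 1/42 + 1/39 = (13 + 14)/546 = 27/546 = 9/182 per hour.
In 5 hours they complete 5·9/182 = 45/182 of the job.

45/182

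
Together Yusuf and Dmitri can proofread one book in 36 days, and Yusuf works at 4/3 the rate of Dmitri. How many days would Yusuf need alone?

63 days

Let Dmitri's rate be r; then Yusuf's rate is (4/3)r, so together (4/3 + 1)r = (7/3)r = 1/36.
Thus r = 1/84 per day.
Dmitri alone: 84 days; Yusuf alone: 63 days.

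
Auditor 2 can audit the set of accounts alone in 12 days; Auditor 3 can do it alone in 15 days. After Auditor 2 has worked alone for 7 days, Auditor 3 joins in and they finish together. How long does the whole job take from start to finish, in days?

In 7 days Auditor 2 does 7/12 of the job, leaving 5/12.
Auditor 2 and Auditor 3 together work at 3/20 per day, so finishing takes 5/12 ÷ 3/20 = 25/9 days.
Total time = 7 + 25/9 = 88/9 days.

88/9 days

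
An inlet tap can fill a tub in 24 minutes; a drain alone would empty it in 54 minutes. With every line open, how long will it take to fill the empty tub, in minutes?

Net rate = 1/24 − 1/54 = (9 − 4)/216 = 5/216 per minute.
Filling time = 1 ÷ (5/216) = 216/5 minutes.

216/5 minutes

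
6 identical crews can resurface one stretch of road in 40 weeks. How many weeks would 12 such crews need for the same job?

20 weeks

Total work is 6·40 = 240 crew-weeks.
With 12 crews: 240/12 = 20 weeks.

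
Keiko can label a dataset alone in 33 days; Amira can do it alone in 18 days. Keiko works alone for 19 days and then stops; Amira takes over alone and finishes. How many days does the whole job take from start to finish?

293/11 days

In 19 days Keiko does 19/33 of the job, leaving 14/33.
Amira works at 1/18 per day, so finishing takes 14/33 ÷ 1/18 = 84/11 days.
Total time = 19 + 84/11 = 293/11 days.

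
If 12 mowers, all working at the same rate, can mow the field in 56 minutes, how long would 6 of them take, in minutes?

112 minutes

Total work is 12·56 = 672 mower-minutes.
With 6 mowers: 672/6 = 112 minutes.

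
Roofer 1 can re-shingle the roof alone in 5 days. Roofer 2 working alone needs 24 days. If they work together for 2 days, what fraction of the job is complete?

29/60

Combined rate: 1/5 + 1/24 = (24 + 5)/120 = 29/120 per day.
In 2 days they complete 2·29/120 = 29/60 of the job.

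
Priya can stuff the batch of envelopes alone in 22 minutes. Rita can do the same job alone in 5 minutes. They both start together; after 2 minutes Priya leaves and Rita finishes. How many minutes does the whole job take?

50/11 minutes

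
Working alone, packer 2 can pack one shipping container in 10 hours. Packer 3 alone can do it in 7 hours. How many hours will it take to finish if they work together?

70/17 hours

Combined rate: 1/10 + 1/7 = (7 + 10)/70 = 17/70 per hour.
Time = 1 ÷ (17/70) = 70/17 hours.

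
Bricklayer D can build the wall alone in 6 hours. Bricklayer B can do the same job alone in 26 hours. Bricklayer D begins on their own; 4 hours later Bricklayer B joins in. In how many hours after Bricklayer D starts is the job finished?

45/8 hours

In the first 4 hours Bricklayer D alone does 4/6 = 2/3 of the job, leaving 1/3.
Once everyone is working, combined rate: 1/6 + 1/26 = (13 + 3)/78 = 16/78 = 8/39 per hour.
Remaining 1/3 at 8/39 per hour takes 13/8 hours.
Total from the start = 4 + 13/8 = 45/8 hours.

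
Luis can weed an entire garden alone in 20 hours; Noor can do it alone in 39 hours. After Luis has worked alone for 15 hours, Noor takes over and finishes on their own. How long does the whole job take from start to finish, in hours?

99/4 hours

In 15 hours Luis does 15/20 = 3/4 of the job, leaving 1/4.
Noor works at 1/39 per hour, so finishing takes 1/4 ÷ 1/39 = 39/4 hours.
Total time = 15 + 39/4 = 99/4 hours.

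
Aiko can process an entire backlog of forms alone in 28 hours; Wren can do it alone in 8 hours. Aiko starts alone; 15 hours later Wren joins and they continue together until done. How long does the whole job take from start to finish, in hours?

161/9 hours

In 15 hours Aiko does 15/28 of the job, leaving 13/28.
Aiko and Wren together work at 9/56 per hour, so finishing takes 13/28 ÷ 9/56 = 26/9 hours.
Total time = 15 + 26/9 = 161/9 hours.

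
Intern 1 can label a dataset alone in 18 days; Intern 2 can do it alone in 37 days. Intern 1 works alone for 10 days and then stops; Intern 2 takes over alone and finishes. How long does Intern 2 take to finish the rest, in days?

148/9 days

In 10 days Intern 1 does 10/18 = 5/9 of the job, leaving 4/9.
Intern 2 works at 1/37 per day, so finishing takes 4/9 ÷ 1/37 = 148/9 days.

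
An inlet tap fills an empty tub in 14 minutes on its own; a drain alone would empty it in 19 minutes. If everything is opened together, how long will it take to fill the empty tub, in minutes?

266/5 minutes

Net rate = 1/14 − 1/19 = (19 − 14)/266 = 5/266 per minute.
Filling time = 1 ÷ (5/266) = 266/5 minutes.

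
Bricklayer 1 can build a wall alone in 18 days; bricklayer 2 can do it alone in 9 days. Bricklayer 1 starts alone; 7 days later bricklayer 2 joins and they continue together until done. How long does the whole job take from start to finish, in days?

32/3 days

In 7 days bricklayer 1 does 7/18 of the job, leaving 11/18.
Bricklayer 1 and bricklayer 2 together work at 1/6 per day, so finishing takes 11/18 ÷ 1/6 = 11/3 days.
Total time = 7 + 11/3 = 32/3 days.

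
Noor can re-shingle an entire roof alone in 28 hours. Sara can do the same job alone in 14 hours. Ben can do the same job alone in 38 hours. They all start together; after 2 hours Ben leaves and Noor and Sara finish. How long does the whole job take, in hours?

168/19 hours

In the first 2 hours the combined rate is 71/532, so 71/266 of the job is done, leaving 195/266.
After Ben leaves the rate is 3/28 per hour; the remaining 195/266 takes 130/19 hours.
Total = 2 + 130/19 = 168/19 hours.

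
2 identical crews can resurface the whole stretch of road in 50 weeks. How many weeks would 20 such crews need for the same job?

5 weeks

Total work is 2·50 = 100 crew-weeks.
With 20 crews: 100/20 = 5 weeks.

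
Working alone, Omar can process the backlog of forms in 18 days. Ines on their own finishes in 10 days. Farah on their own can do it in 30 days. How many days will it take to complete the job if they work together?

Combined rate: 1/18 + 1/10 + 1/30 = (5 + 9 + 3)/90 = 17/90 per day.
Time = 1 ÷ (17/90) = 90/17 days.

90/17 days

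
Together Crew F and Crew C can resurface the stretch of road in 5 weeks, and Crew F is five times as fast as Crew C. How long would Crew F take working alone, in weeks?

Let Crew C's rate be r; then Crew F's rate is 5r, so together (5 + 1)r = 6r = 1/5.
Thus r = 1/30 per week.
Crew C alone: 30 weeks; Crew F alone: 6 weeks.

6 weeks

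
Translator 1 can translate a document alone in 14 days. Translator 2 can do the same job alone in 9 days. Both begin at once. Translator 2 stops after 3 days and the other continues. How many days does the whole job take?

In the first 3 days the combined rate is 23/126, so 23/42 of the job is done, leaving 19/42.
After translator 2 leaves the rate is 1/14 per day; the remaining 19/42 takes 19/3 days.
Total = 3 + 19/3 = 28/3 days.

28/3 days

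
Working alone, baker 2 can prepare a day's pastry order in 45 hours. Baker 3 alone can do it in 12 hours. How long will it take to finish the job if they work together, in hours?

With two workers the combined time is the product over the sum: 45·12/(45+12) = 540/57 = 180/19 hours.

180/19 hours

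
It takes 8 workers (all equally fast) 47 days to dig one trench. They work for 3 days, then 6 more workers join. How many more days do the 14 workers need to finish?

One worker does 1/376 of the job per day.
After 3 days with 8 workers, 3/47 is done (44/47 left).
With 14 workers the rate is 14/376 = 7/188, so the rest takes 44/47 ÷ 7/188 = 176/7 days.

176/7 days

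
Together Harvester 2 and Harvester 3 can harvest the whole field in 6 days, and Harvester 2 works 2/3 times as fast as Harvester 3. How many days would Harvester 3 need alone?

Let Harvester 3's rate be r; then Harvester 2's rate is (2/3)r, so together (2/3 + 1)r = (5/3)r = 1/6.
Thus r = 1/10 per day.
Harvester 3 alone: 10 days; Harvester 2 alone: 15 days.

10 days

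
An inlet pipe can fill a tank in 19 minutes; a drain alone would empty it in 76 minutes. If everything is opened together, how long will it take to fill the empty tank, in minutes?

76/3 minutes

Net rate = 1/19 − 1/76 = (4 − 1)/76 = 3/76 per minute.
Filling time = 1 ÷ (3/76) = 76/3 minutes.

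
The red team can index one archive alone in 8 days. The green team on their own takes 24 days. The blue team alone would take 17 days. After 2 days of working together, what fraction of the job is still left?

28/51

Combined rate: 1/8 + 1/24 + 1/17 = (51 + 17 + 24)/408 = 92/408 = 23/102 per day.
In 2 days they complete 2·23/102 = 23/51 of the job.
So 28/51 remains.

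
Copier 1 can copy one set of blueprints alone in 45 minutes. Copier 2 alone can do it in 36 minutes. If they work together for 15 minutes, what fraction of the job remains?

1/4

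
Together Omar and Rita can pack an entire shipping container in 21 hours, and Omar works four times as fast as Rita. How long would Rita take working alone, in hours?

105 hours

Let Rita's rate be r; then Omar's rate is 4r, so together (4 + 1)r = 5r = 1/21.
Thus r = 1/105 per hour.
Rita alone: 105 hours; Omar alone: 105/4 hours.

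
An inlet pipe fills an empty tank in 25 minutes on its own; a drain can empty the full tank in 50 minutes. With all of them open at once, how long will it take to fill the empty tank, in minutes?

50 minutes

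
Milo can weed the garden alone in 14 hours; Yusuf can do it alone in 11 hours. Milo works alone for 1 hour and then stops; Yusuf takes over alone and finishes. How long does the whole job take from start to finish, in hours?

157/14 hours

In 1 hour Milo does 1/14 of the job, leaving 13/14.
Yusuf works at 1/11 per hour, so finishing takes 13/14 ÷ 1/11 = 143/14 hours.
Total time = 1 + 143/14 = 157/14 hours.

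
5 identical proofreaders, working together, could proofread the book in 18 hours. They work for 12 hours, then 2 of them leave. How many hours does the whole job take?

22 hours

One proofreader does 1/90 of the job per hour.
After 12 hours with 5 proofreaders, 2/3 is done (1/3 left).
With 3 proofreaders the rate is 3/90 = 1/30, so the rest takes 1/3 ÷ 1/30 = 10 hours.
Total = 12 + 10 = 22 hours.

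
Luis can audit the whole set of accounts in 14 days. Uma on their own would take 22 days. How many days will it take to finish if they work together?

77/9 days

With two workers the combined time is the product over the sum: 14·22/(14+22) = 308/36 = 77/9 days.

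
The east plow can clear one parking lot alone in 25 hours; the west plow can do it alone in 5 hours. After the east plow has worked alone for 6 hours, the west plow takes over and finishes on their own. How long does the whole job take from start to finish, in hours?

In 6 hours the east plow does 6/25 of the job, leaving 19/25.
The west plow works at 1/5 per hour, so finishing takes 19/25 ÷ 1/5 = 19/5 hours.
Total time = 6 + 19/5 = 49/5 hours.

49/5 hours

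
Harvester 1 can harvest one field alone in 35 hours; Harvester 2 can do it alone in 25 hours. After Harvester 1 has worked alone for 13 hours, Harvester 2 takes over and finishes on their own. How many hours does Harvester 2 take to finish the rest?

In 13 hours Harvester 1 does 13/35 of the job, leaving 22/35.
Harvester 2 works at 1/25 per hour, so finishing takes 22/35 ÷ 1/25 = 110/7 hours.

110/7 hours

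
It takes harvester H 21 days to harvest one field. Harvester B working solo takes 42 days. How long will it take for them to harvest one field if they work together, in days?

14 days

With two workers the combined time is the product over the sum: 21·42/(21+42) = 882/63 = 14 days.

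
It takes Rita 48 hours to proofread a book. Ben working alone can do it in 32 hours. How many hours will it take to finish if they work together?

With two workers the combined time is the product over the sum: 48·32/(48+32) = 1536/80 = 96/5 hours.

96/5 hours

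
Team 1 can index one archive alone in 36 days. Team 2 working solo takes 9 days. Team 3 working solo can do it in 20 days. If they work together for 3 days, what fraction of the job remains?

13/30

Combined rate: 1/36 + 1/9 + 1/20 = (5 + 20 + 9)/180 = 34/180 = 17/90 per day.
In 3 days they complete 3·17/90 = 17/30 of the job.
So 13/30 remains.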